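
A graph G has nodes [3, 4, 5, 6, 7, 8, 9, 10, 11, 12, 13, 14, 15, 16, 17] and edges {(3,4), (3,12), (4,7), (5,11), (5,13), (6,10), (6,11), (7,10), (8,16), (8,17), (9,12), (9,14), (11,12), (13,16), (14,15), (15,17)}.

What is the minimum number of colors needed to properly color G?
χ(G) = 3

Clique number ω(G) = 2 (lower bound: χ ≥ ω).
Odd cycle [7, 10, 6, 11, 12, 3, 4] needs 3 colors (χ ≥ 3).
The coloring below uses 3 colors, so χ(G) = 3.
A valid 3-coloring: color 1: [3, 7, 8, 9, 11, 13, 15]; color 2: [4, 5, 10, 12, 14, 16, 17]; color 3: [6].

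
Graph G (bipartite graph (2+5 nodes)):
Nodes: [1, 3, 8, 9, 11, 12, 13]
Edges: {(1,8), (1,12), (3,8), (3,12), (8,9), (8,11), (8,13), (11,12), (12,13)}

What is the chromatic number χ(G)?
Clique number ω(G) = 2 (lower bound: χ ≥ ω).
The graph is bipartite (no odd cycle), so 2 colors suffice: χ(G) = 2.
A valid 2-coloring: color 1: [8, 12]; color 2: [1, 3, 9, 11, 13].

χ(G) = 2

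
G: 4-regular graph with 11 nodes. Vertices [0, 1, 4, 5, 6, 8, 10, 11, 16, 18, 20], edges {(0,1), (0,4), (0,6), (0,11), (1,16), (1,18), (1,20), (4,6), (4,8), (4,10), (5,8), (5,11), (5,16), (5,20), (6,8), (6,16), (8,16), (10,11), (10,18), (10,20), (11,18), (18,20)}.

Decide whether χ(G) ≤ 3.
A valid 3-coloring: color 1: [4, 11, 16, 20]; color 2: [0, 8, 18]; color 3: [1, 5, 6, 10].
(χ(G) = 3 ≤ 3.)

Yes, G is 3-colorable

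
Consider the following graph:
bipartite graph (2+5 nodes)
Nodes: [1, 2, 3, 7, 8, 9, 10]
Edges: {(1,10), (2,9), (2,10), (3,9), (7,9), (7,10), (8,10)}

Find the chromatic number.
χ(G) = 2

Clique number ω(G) = 2 (lower bound: χ ≥ ω).
The graph is bipartite (no odd cycle), so 2 colors suffice: χ(G) = 2.
A valid 2-coloring: color 1: [9, 10]; color 2: [1, 2, 3, 7, 8].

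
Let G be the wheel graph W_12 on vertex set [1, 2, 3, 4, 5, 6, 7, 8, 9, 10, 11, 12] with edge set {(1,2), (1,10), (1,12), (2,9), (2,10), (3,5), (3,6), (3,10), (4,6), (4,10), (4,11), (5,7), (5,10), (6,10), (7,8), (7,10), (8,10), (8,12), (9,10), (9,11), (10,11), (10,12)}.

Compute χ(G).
χ(G) = 4

Clique number ω(G) = 3 (lower bound: χ ≥ ω).
Odd cycle [11, 9, 2, 1, 12, 8, 7, 5, 3, 6, 4] needs 3 colors (χ ≥ 3).
Vertex 10 is adjacent to every vertex of [1, 2, 3, 4, 5, 6, 7, 8, 9, 11, 12], which already need 3 colors among themselves, so 10 needs a new color (χ ≥ 4).
The coloring below uses 4 colors, so χ(G) = 4.
A valid 4-coloring: color 1: [10]; color 2: [2, 6, 7, 11, 12]; color 3: [1, 4, 5, 8, 9]; color 4: [3].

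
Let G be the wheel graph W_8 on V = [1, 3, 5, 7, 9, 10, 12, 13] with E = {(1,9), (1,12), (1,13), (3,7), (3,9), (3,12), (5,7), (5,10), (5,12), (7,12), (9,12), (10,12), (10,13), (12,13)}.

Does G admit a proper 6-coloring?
Yes, G is 6-colorable

A valid 6-coloring: color 1: [12]; color 2: [7, 9, 13]; color 3: [1, 3, 10]; color 4: [5].
(χ(G) = 4 ≤ 6.)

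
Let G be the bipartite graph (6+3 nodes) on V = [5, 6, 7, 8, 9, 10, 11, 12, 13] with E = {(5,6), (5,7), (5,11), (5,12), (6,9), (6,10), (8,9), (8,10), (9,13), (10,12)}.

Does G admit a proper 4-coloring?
Yes, G is 4-colorable

A valid 4-coloring: color 1: [5, 9, 10]; color 2: [6, 7, 8, 11, 12, 13].
(χ(G) = 2 ≤ 4.)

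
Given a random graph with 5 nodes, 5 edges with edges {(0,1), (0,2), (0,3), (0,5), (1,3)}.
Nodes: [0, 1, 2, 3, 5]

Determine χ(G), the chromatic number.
Clique number ω(G) = 3 (lower bound: χ ≥ ω).
The clique on [0, 1, 3] has size 3, forcing χ ≥ 3, and the coloring below uses 3 colors, so χ(G) = 3.
A valid 3-coloring: color 1: [0]; color 2: [2, 3, 5]; color 3: [1].

χ(G) = 3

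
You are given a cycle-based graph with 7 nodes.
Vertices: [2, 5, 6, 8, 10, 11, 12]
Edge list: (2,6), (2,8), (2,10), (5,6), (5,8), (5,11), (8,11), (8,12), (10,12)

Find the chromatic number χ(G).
Clique number ω(G) = 3 (lower bound: χ ≥ ω).
The clique on [5, 8, 11] has size 3, forcing χ ≥ 3, and the coloring below uses 3 colors, so χ(G) = 3.
A valid 3-coloring: color 1: [6, 8, 10]; color 2: [2, 5, 12]; color 3: [11].

χ(G) = 3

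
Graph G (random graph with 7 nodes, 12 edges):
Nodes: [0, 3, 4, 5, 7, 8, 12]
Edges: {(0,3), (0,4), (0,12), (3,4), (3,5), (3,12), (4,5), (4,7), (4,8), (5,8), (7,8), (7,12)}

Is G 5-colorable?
A valid 5-coloring: color 1: [4, 12]; color 2: [3, 8]; color 3: [0, 5, 7].
(χ(G) = 3 ≤ 5.)

Yes, G is 5-colorable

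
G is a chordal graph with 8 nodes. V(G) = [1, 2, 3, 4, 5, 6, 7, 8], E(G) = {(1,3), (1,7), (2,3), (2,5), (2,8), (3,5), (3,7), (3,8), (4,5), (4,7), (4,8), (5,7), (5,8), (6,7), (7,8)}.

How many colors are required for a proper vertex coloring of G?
Clique number ω(G) = 4 (lower bound: χ ≥ ω).
The clique on [2, 3, 5, 8] has size 4, forcing χ ≥ 4, and the coloring below uses 4 colors, so χ(G) = 4.
A valid 4-coloring: color 1: [2, 7]; color 2: [1, 6, 8]; color 3: [5]; color 4: [3, 4].

χ(G) = 4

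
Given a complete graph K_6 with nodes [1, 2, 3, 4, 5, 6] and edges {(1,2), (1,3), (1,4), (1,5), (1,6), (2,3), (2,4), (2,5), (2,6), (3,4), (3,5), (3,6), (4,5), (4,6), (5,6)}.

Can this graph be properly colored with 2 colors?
The clique on vertices [1, 2, 3, 4, 5, 6] has size 6 > 2, so it alone needs 6 colors.

No, G is not 2-colorable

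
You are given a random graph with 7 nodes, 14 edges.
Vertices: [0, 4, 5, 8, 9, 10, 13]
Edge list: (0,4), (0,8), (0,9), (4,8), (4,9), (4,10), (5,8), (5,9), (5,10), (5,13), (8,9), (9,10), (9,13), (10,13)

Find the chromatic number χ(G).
χ(G) = 4

Clique number ω(G) = 4 (lower bound: χ ≥ ω).
The clique on [5, 9, 10, 13] has size 4, forcing χ ≥ 4, and the coloring below uses 4 colors, so χ(G) = 4.
A valid 4-coloring: color 1: [9]; color 2: [8, 10]; color 3: [4, 13]; color 4: [0, 5].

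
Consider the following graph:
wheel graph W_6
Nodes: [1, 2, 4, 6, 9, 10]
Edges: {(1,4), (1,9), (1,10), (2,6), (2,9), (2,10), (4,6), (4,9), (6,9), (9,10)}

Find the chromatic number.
χ(G) = 4

Clique number ω(G) = 3 (lower bound: χ ≥ ω).
Odd cycle [10, 2, 6, 4, 1] needs 3 colors (χ ≥ 3).
Vertex 9 is adjacent to every vertex of [1, 2, 4, 6, 10], which already need 3 colors among themselves, so 9 needs a new color (χ ≥ 4).
The coloring below uses 4 colors, so χ(G) = 4.
A valid 4-coloring: color 1: [9]; color 2: [4, 10]; color 3: [1, 2]; color 4: [6].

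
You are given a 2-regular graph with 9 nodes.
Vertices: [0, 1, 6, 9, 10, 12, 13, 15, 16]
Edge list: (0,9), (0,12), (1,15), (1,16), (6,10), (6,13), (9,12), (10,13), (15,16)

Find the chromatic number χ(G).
χ(G) = 3

Clique number ω(G) = 3 (lower bound: χ ≥ ω).
The clique on [0, 9, 12] has size 3, forcing χ ≥ 3, and the coloring below uses 3 colors, so χ(G) = 3.
A valid 3-coloring: color 1: [1, 10, 12]; color 2: [0, 6, 16]; color 3: [9, 13, 15].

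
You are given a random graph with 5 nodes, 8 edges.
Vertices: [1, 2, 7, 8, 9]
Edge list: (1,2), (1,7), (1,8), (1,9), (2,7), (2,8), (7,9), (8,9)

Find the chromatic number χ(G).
χ(G) = 3

Clique number ω(G) = 3 (lower bound: χ ≥ ω).
The clique on [1, 8, 9] has size 3, forcing χ ≥ 3, and the coloring below uses 3 colors, so χ(G) = 3.
A valid 3-coloring: color 1: [1]; color 2: [2, 9]; color 3: [7, 8].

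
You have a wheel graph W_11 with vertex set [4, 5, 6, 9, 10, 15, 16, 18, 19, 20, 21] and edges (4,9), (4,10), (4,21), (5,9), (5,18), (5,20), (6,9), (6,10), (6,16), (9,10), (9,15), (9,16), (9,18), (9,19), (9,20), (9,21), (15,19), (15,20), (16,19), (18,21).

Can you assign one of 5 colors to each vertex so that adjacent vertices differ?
Yes, G is 5-colorable

A valid 5-coloring: color 1: [9]; color 2: [4, 6, 18, 19, 20]; color 3: [5, 10, 15, 16, 21].
(χ(G) = 3 ≤ 5.)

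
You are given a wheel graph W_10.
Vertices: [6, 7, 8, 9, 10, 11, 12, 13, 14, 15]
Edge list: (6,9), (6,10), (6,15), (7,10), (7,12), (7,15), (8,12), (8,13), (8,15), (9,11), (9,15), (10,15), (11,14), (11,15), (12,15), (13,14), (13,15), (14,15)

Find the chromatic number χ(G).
χ(G) = 4

Clique number ω(G) = 3 (lower bound: χ ≥ ω).
Odd cycle [10, 7, 12, 8, 13, 14, 11, 9, 6] needs 3 colors (χ ≥ 3).
Vertex 15 is adjacent to every vertex of [6, 7, 8, 9, 10, 11, 12, 13, 14], which already need 3 colors among themselves, so 15 needs a new color (χ ≥ 4).
The coloring below uses 4 colors, so χ(G) = 4.
A valid 4-coloring: color 1: [15]; color 2: [9, 10, 12, 13]; color 3: [6, 7, 8, 14]; color 4: [11].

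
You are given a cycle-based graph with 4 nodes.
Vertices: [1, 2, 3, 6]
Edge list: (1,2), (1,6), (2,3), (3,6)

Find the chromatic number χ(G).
Clique number ω(G) = 2 (lower bound: χ ≥ ω).
The graph is bipartite (no odd cycle), so 2 colors suffice: χ(G) = 2.
A valid 2-coloring: color 1: [1, 3]; color 2: [2, 6].

χ(G) = 2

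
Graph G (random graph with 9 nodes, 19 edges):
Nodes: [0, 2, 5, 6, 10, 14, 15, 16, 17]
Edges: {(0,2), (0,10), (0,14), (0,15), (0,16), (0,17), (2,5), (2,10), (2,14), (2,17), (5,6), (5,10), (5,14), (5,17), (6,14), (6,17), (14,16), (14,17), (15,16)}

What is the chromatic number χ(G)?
Clique number ω(G) = 4 (lower bound: χ ≥ ω).
The clique on [0, 2, 14, 17] has size 4, forcing χ ≥ 4, and the coloring below uses 4 colors, so χ(G) = 4.
A valid 4-coloring: color 1: [0, 5]; color 2: [10, 14, 15]; color 3: [2, 6, 16]; color 4: [17].

χ(G) = 4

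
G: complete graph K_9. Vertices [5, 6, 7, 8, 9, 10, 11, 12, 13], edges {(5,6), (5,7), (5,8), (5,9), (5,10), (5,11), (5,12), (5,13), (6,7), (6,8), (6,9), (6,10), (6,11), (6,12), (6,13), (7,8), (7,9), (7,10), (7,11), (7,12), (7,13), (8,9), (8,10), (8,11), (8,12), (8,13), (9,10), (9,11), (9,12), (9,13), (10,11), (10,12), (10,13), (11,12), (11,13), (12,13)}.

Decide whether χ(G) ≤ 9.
Yes, G is 9-colorable

A valid 9-coloring: color 1: [10]; color 2: [6]; color 3: [12]; color 4: [5]; color 5: [13]; color 6: [11]; color 7: [9]; color 8: [7]; color 9: [8].
(χ(G) = 9 ≤ 9.)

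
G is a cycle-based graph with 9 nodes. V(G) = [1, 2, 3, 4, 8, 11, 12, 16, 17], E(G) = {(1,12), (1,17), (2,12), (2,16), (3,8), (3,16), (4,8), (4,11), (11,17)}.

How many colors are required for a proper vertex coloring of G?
χ(G) = 3

Clique number ω(G) = 2 (lower bound: χ ≥ ω).
Odd cycle [11, 17, 1, 12, 2, 16, 3, 8, 4] needs 3 colors (χ ≥ 3).
The coloring below uses 3 colors, so χ(G) = 3.
A valid 3-coloring: color 1: [1, 2, 8, 11]; color 2: [4, 12, 16, 17]; color 3: [3].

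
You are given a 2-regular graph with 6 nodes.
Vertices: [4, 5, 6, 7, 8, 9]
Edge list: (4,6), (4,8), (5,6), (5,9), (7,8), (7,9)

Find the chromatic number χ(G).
χ(G) = 2

Clique number ω(G) = 2 (lower bound: χ ≥ ω).
The graph is bipartite (no odd cycle), so 2 colors suffice: χ(G) = 2.
A valid 2-coloring: color 1: [4, 5, 7]; color 2: [6, 8, 9].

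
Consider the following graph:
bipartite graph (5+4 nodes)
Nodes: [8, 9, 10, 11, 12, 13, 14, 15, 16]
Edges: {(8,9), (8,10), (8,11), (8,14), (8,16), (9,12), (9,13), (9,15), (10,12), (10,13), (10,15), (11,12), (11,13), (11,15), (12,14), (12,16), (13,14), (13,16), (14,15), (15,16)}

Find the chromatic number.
χ(G) = 2

Clique number ω(G) = 2 (lower bound: χ ≥ ω).
The graph is bipartite (no odd cycle), so 2 colors suffice: χ(G) = 2.
A valid 2-coloring: color 1: [8, 12, 13, 15]; color 2: [9, 10, 11, 14, 16].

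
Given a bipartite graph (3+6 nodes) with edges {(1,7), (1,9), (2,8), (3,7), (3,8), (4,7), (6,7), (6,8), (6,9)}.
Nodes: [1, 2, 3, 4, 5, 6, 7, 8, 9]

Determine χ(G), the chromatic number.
χ(G) = 2

Clique number ω(G) = 2 (lower bound: χ ≥ ω).
The graph is bipartite (no odd cycle), so 2 colors suffice: χ(G) = 2.
A valid 2-coloring: color 1: [5, 7, 8, 9]; color 2: [1, 2, 3, 4, 6].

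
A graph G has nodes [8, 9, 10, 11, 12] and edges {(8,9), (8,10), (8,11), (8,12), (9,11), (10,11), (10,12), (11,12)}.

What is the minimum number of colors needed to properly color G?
Clique number ω(G) = 4 (lower bound: χ ≥ ω).
The clique on [8, 10, 11, 12] has size 4, forcing χ ≥ 4, and the coloring below uses 4 colors, so χ(G) = 4.
A valid 4-coloring: color 1: [11]; color 2: [8]; color 3: [9, 12]; color 4: [10].

χ(G) = 4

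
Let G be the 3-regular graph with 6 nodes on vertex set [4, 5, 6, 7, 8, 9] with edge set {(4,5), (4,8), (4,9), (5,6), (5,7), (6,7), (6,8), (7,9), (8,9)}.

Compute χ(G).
Clique number ω(G) = 3 (lower bound: χ ≥ ω).
The clique on [4, 8, 9] has size 3, forcing χ ≥ 3, and the coloring below uses 3 colors, so χ(G) = 3.
A valid 3-coloring: color 1: [5, 8]; color 2: [4, 7]; color 3: [6, 9].

χ(G) = 3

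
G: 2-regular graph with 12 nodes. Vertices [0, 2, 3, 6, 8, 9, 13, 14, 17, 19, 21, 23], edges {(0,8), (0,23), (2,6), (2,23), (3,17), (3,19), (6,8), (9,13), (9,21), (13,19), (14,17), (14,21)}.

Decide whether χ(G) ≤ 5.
Yes, G is 5-colorable

A valid 5-coloring: color 1: [6, 9, 14, 19, 23]; color 2: [0, 2, 3, 13, 21]; color 3: [8, 17].
(χ(G) = 3 ≤ 5.)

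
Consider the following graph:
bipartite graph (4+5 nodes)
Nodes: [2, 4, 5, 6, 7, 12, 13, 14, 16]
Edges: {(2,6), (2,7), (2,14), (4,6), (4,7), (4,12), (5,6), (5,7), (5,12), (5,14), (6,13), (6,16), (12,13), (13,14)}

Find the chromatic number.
χ(G) = 2

Clique number ω(G) = 2 (lower bound: χ ≥ ω).
The graph is bipartite (no odd cycle), so 2 colors suffice: χ(G) = 2.
A valid 2-coloring: color 1: [6, 7, 12, 14]; color 2: [2, 4, 5, 13, 16].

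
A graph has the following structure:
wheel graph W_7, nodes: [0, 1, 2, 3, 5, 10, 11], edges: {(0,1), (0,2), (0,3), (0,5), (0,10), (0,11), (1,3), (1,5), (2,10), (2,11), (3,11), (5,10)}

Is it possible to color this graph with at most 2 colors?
The clique on vertices [0, 2, 11] has size 3 > 2, so it alone needs 3 colors.

No, G is not 2-colorable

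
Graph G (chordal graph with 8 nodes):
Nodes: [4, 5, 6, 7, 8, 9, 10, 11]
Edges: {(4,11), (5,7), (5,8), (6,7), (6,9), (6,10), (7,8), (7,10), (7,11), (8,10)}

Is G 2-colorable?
The clique on vertices [7, 8, 10] has size 3 > 2, so it alone needs 3 colors.

No, G is not 2-colorable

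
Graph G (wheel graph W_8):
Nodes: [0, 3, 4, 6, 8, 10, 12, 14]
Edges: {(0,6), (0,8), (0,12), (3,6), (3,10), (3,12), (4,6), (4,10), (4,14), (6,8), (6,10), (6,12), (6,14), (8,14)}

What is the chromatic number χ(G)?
χ(G) = 4

Clique number ω(G) = 3 (lower bound: χ ≥ ω).
Odd cycle [4, 10, 3, 12, 0, 8, 14] needs 3 colors (χ ≥ 3).
Vertex 6 is adjacent to every vertex of [0, 3, 4, 8, 10, 12, 14], which already need 3 colors among themselves, so 6 needs a new color (χ ≥ 4).
The coloring below uses 4 colors, so χ(G) = 4.
A valid 4-coloring: color 1: [6]; color 2: [3, 4, 8]; color 3: [10, 12, 14]; color 4: [0].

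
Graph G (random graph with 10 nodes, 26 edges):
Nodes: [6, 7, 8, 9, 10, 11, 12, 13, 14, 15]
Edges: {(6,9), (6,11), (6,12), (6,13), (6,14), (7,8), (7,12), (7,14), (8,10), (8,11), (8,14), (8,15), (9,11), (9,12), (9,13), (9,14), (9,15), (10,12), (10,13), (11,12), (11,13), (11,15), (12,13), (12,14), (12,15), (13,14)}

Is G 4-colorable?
The clique on vertices [6, 9, 11, 12, 13] has size 5 > 4, so it alone needs 5 colors.

No, G is not 4-colorable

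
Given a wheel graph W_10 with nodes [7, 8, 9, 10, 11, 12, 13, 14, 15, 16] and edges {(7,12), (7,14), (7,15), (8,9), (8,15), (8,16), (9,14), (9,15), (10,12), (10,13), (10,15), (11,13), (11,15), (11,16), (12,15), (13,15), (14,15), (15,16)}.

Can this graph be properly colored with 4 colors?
Yes, G is 4-colorable

A valid 4-coloring: color 1: [15]; color 2: [8, 12, 13, 14]; color 3: [7, 9, 10, 16]; color 4: [11].
(χ(G) = 4 ≤ 4.)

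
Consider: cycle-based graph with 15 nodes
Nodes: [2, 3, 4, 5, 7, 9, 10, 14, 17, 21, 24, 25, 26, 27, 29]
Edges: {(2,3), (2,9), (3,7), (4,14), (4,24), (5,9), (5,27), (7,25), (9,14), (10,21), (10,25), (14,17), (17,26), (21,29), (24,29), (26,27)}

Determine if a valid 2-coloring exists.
No, G is not 2-colorable

Odd cycle [21, 10, 25, 7, 3, 2, 9, 14, 4, 24, 29] needs 3 colors (χ ≥ 3).
Hence χ(G) ≥ 3 > 2, so no proper 2-coloring exists.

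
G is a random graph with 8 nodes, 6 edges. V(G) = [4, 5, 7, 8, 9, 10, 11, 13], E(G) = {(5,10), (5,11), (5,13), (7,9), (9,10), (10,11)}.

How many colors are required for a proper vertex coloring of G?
χ(G) = 3

Clique number ω(G) = 3 (lower bound: χ ≥ ω).
The clique on [5, 10, 11] has size 3, forcing χ ≥ 3, and the coloring below uses 3 colors, so χ(G) = 3.
A valid 3-coloring: color 1: [4, 7, 8, 10, 13]; color 2: [5, 9]; color 3: [11].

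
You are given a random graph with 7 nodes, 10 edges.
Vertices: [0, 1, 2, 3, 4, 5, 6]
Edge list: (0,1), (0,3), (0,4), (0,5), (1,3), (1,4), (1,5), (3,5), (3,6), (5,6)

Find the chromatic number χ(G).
χ(G) = 4

Clique number ω(G) = 4 (lower bound: χ ≥ ω).
The clique on [0, 1, 3, 5] has size 4, forcing χ ≥ 4, and the coloring below uses 4 colors, so χ(G) = 4.
A valid 4-coloring: color 1: [2, 3, 4]; color 2: [5]; color 3: [1, 6]; color 4: [0].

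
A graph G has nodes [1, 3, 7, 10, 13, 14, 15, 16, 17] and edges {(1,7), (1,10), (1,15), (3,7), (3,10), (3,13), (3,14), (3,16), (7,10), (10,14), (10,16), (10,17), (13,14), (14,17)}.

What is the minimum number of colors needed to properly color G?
χ(G) = 3

Clique number ω(G) = 3 (lower bound: χ ≥ ω).
The clique on [1, 7, 10] has size 3, forcing χ ≥ 3, and the coloring below uses 3 colors, so χ(G) = 3.
A valid 3-coloring: color 1: [10, 13, 15]; color 2: [1, 3, 17]; color 3: [7, 14, 16].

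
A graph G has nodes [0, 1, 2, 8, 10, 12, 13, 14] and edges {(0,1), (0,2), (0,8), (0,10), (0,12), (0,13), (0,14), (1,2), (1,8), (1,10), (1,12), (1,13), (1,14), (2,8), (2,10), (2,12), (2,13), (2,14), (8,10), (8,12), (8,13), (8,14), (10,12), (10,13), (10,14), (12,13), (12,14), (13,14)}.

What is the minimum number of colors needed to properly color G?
χ(G) = 8

Clique number ω(G) = 8 (lower bound: χ ≥ ω).
The clique on [0, 1, 2, 8, 10, 12, 13, 14] has size 8, forcing χ ≥ 8, and the coloring below uses 8 colors, so χ(G) = 8.
A valid 8-coloring: color 1: [1]; color 2: [8]; color 3: [2]; color 4: [10]; color 5: [12]; color 6: [13]; color 7: [0]; color 8: [14].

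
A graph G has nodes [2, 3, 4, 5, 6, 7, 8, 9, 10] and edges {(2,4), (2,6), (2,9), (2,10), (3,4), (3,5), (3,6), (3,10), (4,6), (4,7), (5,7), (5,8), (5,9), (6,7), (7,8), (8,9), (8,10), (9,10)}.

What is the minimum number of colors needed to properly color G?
χ(G) = 4

Clique number ω(G) = 3 (lower bound: χ ≥ ω).
Suppose a proper 3-coloring c exists. The clique [2, 4, 6] takes 3 distinct colors; by symmetry let c(2) = 1, c(4) = 2, c(6) = 3.
- Vertex 3: neighbors [4, 6] already have colors [2, 3] ⇒ c(3) = 1.
- Vertex 7: neighbors [4, 6] already have colors [2, 3] ⇒ c(7) = 1.
- Vertex 8: neighbors [7] already have colors [1]; try each remaining color.
- Case c(8) = 2:
  - Vertex 9: neighbors [2, 8] already have colors [1, 2] ⇒ c(9) = 3.
  - Vertex 5: neighbors [3, 8, 9] already have colors [1, 2, 3] — all 3 colors blocked. Contradiction.
- Case c(8) = 3:
  - Vertex 9: neighbors [2, 8] already have colors [1, 3] ⇒ c(9) = 2.
  - Vertex 5: neighbors [3, 9, 8] already have colors [1, 2, 3] — all 3 colors blocked. Contradiction.
Every case ends in a contradiction, so G has no proper 3-coloring (χ ≥ 4).
The coloring below uses 4 colors, so χ(G) = 4.
A valid 4-coloring: color 1: [4, 9]; color 2: [2, 3, 7]; color 3: [6, 8]; color 4: [5, 10].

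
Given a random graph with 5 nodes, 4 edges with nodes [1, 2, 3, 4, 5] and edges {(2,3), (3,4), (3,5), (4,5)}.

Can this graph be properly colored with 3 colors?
Yes, G is 3-colorable

A valid 3-coloring: color 1: [1, 3]; color 2: [2, 5]; color 3: [4].
(χ(G) = 3 ≤ 3.)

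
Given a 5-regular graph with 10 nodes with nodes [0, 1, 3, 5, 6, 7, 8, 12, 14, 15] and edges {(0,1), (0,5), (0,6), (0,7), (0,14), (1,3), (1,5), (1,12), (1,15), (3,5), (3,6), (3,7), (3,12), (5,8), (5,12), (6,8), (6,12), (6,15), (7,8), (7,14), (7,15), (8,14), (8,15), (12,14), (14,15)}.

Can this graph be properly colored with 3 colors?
No, G is not 3-colorable

The clique on vertices [1, 3, 5, 12] has size 4 > 3, so it alone needs 4 colors.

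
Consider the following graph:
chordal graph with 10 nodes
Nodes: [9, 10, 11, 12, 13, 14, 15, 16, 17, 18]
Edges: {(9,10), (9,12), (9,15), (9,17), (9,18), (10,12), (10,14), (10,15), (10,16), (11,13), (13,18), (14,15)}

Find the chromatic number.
χ(G) = 3

Clique number ω(G) = 3 (lower bound: χ ≥ ω).
The clique on [9, 10, 12] has size 3, forcing χ ≥ 3, and the coloring below uses 3 colors, so χ(G) = 3.
A valid 3-coloring: color 1: [10, 11, 17, 18]; color 2: [9, 13, 14, 16]; color 3: [12, 15].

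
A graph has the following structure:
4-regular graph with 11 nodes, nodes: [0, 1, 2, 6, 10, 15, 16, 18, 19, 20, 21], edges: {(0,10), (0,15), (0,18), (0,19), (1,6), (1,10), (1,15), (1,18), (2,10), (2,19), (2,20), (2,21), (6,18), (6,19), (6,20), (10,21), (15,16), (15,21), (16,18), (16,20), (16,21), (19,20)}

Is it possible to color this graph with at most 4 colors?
A valid 4-coloring: color 1: [10, 15, 18, 19]; color 2: [0, 2, 6, 16]; color 3: [1, 20, 21].
(χ(G) = 3 ≤ 4.)

Yes, G is 4-colorable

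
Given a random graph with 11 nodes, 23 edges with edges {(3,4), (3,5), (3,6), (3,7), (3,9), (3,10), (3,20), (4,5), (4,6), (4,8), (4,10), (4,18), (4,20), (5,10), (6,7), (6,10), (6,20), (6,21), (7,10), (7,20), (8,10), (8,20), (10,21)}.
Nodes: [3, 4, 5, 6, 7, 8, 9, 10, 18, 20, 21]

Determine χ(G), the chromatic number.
Clique number ω(G) = 4 (lower bound: χ ≥ ω).
The clique on [3, 4, 5, 10] has size 4, forcing χ ≥ 4, and the coloring below uses 4 colors, so χ(G) = 4.
A valid 4-coloring: color 1: [3, 8, 18, 21]; color 2: [4, 7, 9]; color 3: [10, 20]; color 4: [5, 6].

χ(G) = 4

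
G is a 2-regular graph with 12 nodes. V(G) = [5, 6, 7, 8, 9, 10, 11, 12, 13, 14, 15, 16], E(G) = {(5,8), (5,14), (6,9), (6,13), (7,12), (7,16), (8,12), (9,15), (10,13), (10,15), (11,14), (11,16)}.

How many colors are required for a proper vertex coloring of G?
Clique number ω(G) = 2 (lower bound: χ ≥ ω).
Odd cycle [9, 6, 13, 10, 15] needs 3 colors (χ ≥ 3).
The coloring below uses 3 colors, so χ(G) = 3.
A valid 3-coloring: color 1: [6, 7, 8, 10, 14]; color 2: [5, 11, 12, 13, 15]; color 3: [9, 16].

χ(G) = 3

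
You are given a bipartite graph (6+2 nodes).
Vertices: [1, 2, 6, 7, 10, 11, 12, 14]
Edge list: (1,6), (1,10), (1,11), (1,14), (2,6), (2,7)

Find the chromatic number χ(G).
χ(G) = 2

Clique number ω(G) = 2 (lower bound: χ ≥ ω).
The graph is bipartite (no odd cycle), so 2 colors suffice: χ(G) = 2.
A valid 2-coloring: color 1: [1, 2, 12]; color 2: [6, 7, 10, 11, 14].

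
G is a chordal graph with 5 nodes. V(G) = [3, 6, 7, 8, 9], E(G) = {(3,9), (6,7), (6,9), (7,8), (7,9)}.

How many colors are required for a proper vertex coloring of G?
χ(G) = 3

Clique number ω(G) = 3 (lower bound: χ ≥ ω).
The clique on [6, 7, 9] has size 3, forcing χ ≥ 3, and the coloring below uses 3 colors, so χ(G) = 3.
A valid 3-coloring: color 1: [8, 9]; color 2: [3, 7]; color 3: [6].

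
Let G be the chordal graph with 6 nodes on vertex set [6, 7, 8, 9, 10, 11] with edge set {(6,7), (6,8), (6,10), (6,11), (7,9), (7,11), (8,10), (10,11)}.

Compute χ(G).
Clique number ω(G) = 3 (lower bound: χ ≥ ω).
The clique on [6, 8, 10] has size 3, forcing χ ≥ 3, and the coloring below uses 3 colors, so χ(G) = 3.
A valid 3-coloring: color 1: [6, 9]; color 2: [7, 10]; color 3: [8, 11].

χ(G) = 3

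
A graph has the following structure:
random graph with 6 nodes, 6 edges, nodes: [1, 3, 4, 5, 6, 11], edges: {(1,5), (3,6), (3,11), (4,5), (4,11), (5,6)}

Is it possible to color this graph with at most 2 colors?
Odd cycle [4, 11, 3, 6, 5] needs 3 colors (χ ≥ 3).
Hence χ(G) ≥ 3 > 2, so no proper 2-coloring exists.

No, G is not 2-colorable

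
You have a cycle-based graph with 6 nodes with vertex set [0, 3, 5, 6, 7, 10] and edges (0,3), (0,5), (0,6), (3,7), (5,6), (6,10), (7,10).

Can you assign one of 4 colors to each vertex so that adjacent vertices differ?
A valid 4-coloring: color 1: [6, 7]; color 2: [0, 10]; color 3: [3, 5].
(χ(G) = 3 ≤ 4.)

Yes, G is 4-colorable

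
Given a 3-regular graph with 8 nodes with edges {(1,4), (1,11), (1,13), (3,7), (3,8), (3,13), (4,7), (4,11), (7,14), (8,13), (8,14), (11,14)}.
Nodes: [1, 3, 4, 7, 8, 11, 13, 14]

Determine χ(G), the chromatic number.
Clique number ω(G) = 3 (lower bound: χ ≥ ω).
The clique on [1, 4, 11] has size 3, forcing χ ≥ 3, and the coloring below uses 3 colors, so χ(G) = 3.
A valid 3-coloring: color 1: [3, 4, 14]; color 2: [7, 11, 13]; color 3: [1, 8].

χ(G) = 3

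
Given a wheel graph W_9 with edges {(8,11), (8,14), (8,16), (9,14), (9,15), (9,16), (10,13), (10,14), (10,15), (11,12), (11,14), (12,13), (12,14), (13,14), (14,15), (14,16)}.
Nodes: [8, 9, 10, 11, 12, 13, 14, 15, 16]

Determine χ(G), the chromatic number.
χ(G) = 3

Clique number ω(G) = 3 (lower bound: χ ≥ ω).
The clique on [8, 14, 16] has size 3, forcing χ ≥ 3, and the coloring below uses 3 colors, so χ(G) = 3.
A valid 3-coloring: color 1: [14]; color 2: [11, 13, 15, 16]; color 3: [8, 9, 10, 12].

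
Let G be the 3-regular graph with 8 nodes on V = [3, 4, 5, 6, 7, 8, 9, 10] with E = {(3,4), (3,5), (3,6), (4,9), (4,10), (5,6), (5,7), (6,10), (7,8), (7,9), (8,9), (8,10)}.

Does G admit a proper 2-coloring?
No, G is not 2-colorable

The clique on vertices [3, 5, 6] has size 3 > 2, so it alone needs 3 colors.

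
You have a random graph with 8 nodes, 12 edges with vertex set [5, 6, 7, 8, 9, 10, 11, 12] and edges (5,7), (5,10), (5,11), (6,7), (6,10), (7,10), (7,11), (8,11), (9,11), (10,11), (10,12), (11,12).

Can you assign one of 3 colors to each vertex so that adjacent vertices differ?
The clique on vertices [5, 7, 10, 11] has size 4 > 3, so it alone needs 4 colors.

No, G is not 3-colorable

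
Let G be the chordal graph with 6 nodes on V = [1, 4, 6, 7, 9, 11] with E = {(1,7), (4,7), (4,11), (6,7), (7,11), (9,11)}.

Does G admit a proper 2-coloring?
The clique on vertices [4, 7, 11] has size 3 > 2, so it alone needs 3 colors.

No, G is not 2-colorable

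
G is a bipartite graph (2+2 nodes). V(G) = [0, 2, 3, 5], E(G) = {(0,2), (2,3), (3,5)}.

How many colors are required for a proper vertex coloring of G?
χ(G) = 2

Clique number ω(G) = 2 (lower bound: χ ≥ ω).
The graph is bipartite (no odd cycle), so 2 colors suffice: χ(G) = 2.
A valid 2-coloring: color 1: [2, 5]; color 2: [0, 3].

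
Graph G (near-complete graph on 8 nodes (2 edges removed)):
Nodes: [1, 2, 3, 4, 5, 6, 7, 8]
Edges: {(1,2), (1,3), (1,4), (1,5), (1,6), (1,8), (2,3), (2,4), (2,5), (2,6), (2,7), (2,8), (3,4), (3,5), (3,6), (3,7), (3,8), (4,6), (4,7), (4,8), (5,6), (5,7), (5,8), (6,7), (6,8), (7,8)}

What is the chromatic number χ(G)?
χ(G) = 6

Clique number ω(G) = 6 (lower bound: χ ≥ ω).
The clique on [1, 2, 3, 4, 6, 8] has size 6, forcing χ ≥ 6, and the coloring below uses 6 colors, so χ(G) = 6.
A valid 6-coloring: color 1: [2]; color 2: [6]; color 3: [3]; color 4: [8]; color 5: [1, 7]; color 6: [4, 5].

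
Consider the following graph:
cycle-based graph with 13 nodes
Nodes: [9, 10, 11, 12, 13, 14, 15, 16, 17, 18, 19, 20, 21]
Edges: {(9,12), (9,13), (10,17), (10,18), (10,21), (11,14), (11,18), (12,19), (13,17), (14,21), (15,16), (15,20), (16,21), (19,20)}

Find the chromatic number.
χ(G) = 3

Clique number ω(G) = 2 (lower bound: χ ≥ ω).
Odd cycle [18, 11, 14, 21, 10] needs 3 colors (χ ≥ 3).
The coloring below uses 3 colors, so χ(G) = 3.
A valid 3-coloring: color 1: [10, 11, 12, 13, 16, 20]; color 2: [9, 15, 17, 18, 19, 21]; color 3: [14].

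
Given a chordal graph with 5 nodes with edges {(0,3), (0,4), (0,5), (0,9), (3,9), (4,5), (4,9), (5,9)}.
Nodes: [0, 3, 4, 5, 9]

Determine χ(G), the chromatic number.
χ(G) = 4

Clique number ω(G) = 4 (lower bound: χ ≥ ω).
The clique on [0, 4, 5, 9] has size 4, forcing χ ≥ 4, and the coloring below uses 4 colors, so χ(G) = 4.
A valid 4-coloring: color 1: [0]; color 2: [9]; color 3: [3, 5]; color 4: [4].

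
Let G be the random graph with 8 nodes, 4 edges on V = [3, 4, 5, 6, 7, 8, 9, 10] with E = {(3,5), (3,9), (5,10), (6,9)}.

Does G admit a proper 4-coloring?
Yes, G is 4-colorable

A valid 4-coloring: color 1: [4, 5, 7, 8, 9]; color 2: [3, 6, 10].
(χ(G) = 2 ≤ 4.)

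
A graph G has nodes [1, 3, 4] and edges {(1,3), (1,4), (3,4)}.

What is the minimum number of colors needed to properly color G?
χ(G) = 3

Clique number ω(G) = 3 (lower bound: χ ≥ ω).
The clique on [1, 3, 4] has size 3, forcing χ ≥ 3, and the coloring below uses 3 colors, so χ(G) = 3.
A valid 3-coloring: color 1: [3]; color 2: [4]; color 3: [1].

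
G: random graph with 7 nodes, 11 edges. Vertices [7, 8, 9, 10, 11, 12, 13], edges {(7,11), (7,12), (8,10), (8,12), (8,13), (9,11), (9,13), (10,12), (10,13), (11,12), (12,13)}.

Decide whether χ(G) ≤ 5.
Yes, G is 5-colorable

A valid 5-coloring: color 1: [9, 12]; color 2: [11, 13]; color 3: [7, 8]; color 4: [10].
(χ(G) = 4 ≤ 5.)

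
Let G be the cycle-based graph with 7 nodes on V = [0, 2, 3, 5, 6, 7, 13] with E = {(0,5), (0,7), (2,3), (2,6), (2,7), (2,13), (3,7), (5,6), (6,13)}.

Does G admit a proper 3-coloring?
Yes, G is 3-colorable

A valid 3-coloring: color 1: [0, 2]; color 2: [6, 7]; color 3: [3, 5, 13].
(χ(G) = 3 ≤ 3.)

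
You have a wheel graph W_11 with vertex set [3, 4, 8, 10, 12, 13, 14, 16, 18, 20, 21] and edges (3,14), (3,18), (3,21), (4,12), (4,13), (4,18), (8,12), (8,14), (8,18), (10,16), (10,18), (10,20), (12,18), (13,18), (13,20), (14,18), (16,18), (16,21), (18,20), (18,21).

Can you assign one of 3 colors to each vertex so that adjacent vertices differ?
Yes, G is 3-colorable

A valid 3-coloring: color 1: [18]; color 2: [10, 12, 13, 14, 21]; color 3: [3, 4, 8, 16, 20].
(χ(G) = 3 ≤ 3.)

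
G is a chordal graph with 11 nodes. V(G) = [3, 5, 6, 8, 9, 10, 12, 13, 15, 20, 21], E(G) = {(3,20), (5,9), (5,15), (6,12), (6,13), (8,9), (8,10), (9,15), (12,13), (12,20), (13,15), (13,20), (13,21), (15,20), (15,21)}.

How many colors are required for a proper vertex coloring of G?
Clique number ω(G) = 3 (lower bound: χ ≥ ω).
The clique on [5, 9, 15] has size 3, forcing χ ≥ 3, and the coloring below uses 3 colors, so χ(G) = 3.
A valid 3-coloring: color 1: [3, 9, 10, 13]; color 2: [8, 12, 15]; color 3: [5, 6, 20, 21].

χ(G) = 3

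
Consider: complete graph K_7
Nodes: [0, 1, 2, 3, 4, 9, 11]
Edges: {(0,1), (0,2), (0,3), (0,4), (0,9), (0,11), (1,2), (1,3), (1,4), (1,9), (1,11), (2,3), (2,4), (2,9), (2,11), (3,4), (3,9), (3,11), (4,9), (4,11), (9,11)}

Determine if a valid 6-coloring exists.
No, G is not 6-colorable

The clique on vertices [0, 1, 2, 3, 4, 9, 11] has size 7 > 6, so it alone needs 7 colors.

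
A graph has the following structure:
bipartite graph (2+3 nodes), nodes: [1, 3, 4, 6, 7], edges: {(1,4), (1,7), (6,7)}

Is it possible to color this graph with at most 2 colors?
A valid 2-coloring: color 1: [1, 3, 6]; color 2: [4, 7].
(χ(G) = 2 ≤ 2.)

Yes, G is 2-colorable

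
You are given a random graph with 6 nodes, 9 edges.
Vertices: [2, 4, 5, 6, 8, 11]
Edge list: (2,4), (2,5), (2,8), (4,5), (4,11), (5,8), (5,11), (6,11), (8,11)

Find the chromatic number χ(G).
Clique number ω(G) = 3 (lower bound: χ ≥ ω).
The clique on [2, 5, 8] has size 3, forcing χ ≥ 3, and the coloring below uses 3 colors, so χ(G) = 3.
A valid 3-coloring: color 1: [2, 11]; color 2: [5, 6]; color 3: [4, 8].

χ(G) = 3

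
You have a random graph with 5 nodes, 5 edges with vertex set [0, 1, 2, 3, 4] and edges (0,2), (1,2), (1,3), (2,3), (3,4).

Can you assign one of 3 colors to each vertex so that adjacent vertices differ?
Yes, G is 3-colorable

A valid 3-coloring: color 1: [2, 4]; color 2: [0, 3]; color 3: [1].
(χ(G) = 3 ≤ 3.)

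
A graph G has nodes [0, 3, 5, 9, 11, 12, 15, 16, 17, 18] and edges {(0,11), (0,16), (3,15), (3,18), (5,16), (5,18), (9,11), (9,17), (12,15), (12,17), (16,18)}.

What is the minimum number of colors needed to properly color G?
χ(G) = 3

Clique number ω(G) = 3 (lower bound: χ ≥ ω).
The clique on [5, 16, 18] has size 3, forcing χ ≥ 3, and the coloring below uses 3 colors, so χ(G) = 3.
A valid 3-coloring: color 1: [0, 15, 17, 18]; color 2: [3, 11, 12, 16]; color 3: [5, 9].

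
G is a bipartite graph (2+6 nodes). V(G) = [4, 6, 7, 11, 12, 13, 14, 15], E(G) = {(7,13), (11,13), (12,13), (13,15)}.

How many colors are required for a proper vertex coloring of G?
Clique number ω(G) = 2 (lower bound: χ ≥ ω).
The graph is bipartite (no odd cycle), so 2 colors suffice: χ(G) = 2.
A valid 2-coloring: color 1: [4, 6, 13, 14]; color 2: [7, 11, 12, 15].

χ(G) = 2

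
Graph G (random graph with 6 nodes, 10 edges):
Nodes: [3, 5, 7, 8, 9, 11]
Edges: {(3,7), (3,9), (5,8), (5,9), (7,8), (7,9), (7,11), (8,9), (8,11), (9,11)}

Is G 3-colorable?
The clique on vertices [7, 8, 9, 11] has size 4 > 3, so it alone needs 4 colors.

No, G is not 3-colorable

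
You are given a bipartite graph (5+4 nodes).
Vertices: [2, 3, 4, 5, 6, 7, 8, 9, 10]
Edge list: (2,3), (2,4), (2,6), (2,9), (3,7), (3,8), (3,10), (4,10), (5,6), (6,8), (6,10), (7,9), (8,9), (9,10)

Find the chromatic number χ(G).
χ(G) = 2

Clique number ω(G) = 2 (lower bound: χ ≥ ω).
The graph is bipartite (no odd cycle), so 2 colors suffice: χ(G) = 2.
A valid 2-coloring: color 1: [2, 5, 7, 8, 10]; color 2: [3, 4, 6, 9].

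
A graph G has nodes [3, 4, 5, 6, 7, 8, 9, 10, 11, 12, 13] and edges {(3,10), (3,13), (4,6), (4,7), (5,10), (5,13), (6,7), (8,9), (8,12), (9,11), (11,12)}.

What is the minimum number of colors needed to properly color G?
Clique number ω(G) = 3 (lower bound: χ ≥ ω).
The clique on [4, 6, 7] has size 3, forcing χ ≥ 3, and the coloring below uses 3 colors, so χ(G) = 3.
A valid 3-coloring: color 1: [6, 9, 10, 12, 13]; color 2: [3, 4, 5, 8, 11]; color 3: [7].

χ(G) = 3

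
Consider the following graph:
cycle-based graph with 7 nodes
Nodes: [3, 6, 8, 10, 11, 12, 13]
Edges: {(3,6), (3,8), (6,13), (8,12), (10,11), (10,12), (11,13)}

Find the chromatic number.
Clique number ω(G) = 2 (lower bound: χ ≥ ω).
Odd cycle [6, 3, 8, 12, 10, 11, 13] needs 3 colors (χ ≥ 3).
The coloring below uses 3 colors, so χ(G) = 3.
A valid 3-coloring: color 1: [6, 8, 11]; color 2: [3, 12, 13]; color 3: [10].

χ(G) = 3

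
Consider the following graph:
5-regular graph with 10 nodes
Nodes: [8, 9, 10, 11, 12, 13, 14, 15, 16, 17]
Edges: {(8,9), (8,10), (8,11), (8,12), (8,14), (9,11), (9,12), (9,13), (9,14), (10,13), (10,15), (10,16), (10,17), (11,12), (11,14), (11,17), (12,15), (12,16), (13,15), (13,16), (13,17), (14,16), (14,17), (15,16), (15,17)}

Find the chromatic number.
χ(G) = 4

Clique number ω(G) = 4 (lower bound: χ ≥ ω).
The clique on [8, 9, 11, 12] has size 4, forcing χ ≥ 4, and the coloring below uses 4 colors, so χ(G) = 4.
A valid 4-coloring: color 1: [9, 16, 17]; color 2: [12, 13, 14]; color 3: [8, 15]; color 4: [10, 11].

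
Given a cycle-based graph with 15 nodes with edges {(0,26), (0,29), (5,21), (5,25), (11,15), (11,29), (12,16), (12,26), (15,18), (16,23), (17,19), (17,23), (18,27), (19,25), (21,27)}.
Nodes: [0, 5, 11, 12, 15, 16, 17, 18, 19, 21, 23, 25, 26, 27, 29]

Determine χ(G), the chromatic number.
χ(G) = 3

Clique number ω(G) = 2 (lower bound: χ ≥ ω).
Odd cycle [12, 16, 23, 17, 19, 25, 5, 21, 27, 18, 15, 11, 29, 0, 26] needs 3 colors (χ ≥ 3).
The coloring below uses 3 colors, so χ(G) = 3.
A valid 3-coloring: color 1: [0, 5, 12, 15, 19, 23, 27]; color 2: [11, 16, 17, 18, 21, 25, 26]; color 3: [29].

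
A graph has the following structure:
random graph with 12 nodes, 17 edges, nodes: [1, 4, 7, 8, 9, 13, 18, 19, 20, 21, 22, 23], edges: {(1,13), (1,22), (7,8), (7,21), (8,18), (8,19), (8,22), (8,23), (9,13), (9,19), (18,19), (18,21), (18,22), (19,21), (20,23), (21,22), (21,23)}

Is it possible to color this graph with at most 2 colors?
The clique on vertices [8, 18, 19] has size 3 > 2, so it alone needs 3 colors.

No, G is not 2-colorable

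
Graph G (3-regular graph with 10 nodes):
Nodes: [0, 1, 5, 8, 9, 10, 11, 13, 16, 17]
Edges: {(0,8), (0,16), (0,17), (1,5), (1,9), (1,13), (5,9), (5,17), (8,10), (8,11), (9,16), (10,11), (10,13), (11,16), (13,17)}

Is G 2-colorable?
No, G is not 2-colorable

The clique on vertices [1, 5, 9] has size 3 > 2, so it alone needs 3 colors.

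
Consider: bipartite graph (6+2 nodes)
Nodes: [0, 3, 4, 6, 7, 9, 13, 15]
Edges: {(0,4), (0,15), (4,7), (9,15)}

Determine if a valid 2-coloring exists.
A valid 2-coloring: color 1: [0, 3, 6, 7, 9, 13]; color 2: [4, 15].
(χ(G) = 2 ≤ 2.)

Yes, G is 2-colorable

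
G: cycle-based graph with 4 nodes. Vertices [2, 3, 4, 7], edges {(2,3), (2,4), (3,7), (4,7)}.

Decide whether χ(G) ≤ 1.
Edge (2,3) forces its endpoints to differ, so 1 color is not enough.

No, G is not 1-colorable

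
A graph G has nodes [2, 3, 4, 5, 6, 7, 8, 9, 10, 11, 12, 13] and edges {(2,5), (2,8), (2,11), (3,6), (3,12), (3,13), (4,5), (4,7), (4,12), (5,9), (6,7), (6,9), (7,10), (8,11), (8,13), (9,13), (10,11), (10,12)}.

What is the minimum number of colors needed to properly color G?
Clique number ω(G) = 3 (lower bound: χ ≥ ω).
The clique on [2, 8, 11] has size 3, forcing χ ≥ 3, and the coloring below uses 3 colors, so χ(G) = 3.
A valid 3-coloring: color 1: [5, 6, 11, 12, 13]; color 2: [2, 3, 7, 9]; color 3: [4, 8, 10].

χ(G) = 3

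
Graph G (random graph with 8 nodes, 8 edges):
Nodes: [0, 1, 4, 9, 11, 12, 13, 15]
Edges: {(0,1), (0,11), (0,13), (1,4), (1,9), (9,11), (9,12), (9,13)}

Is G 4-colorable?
Yes, G is 4-colorable

A valid 4-coloring: color 1: [0, 4, 9, 15]; color 2: [1, 11, 12, 13].
(χ(G) = 2 ≤ 4.)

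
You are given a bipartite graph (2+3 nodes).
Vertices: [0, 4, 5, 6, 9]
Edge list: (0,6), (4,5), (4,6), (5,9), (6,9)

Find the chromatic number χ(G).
Clique number ω(G) = 2 (lower bound: χ ≥ ω).
The graph is bipartite (no odd cycle), so 2 colors suffice: χ(G) = 2.
A valid 2-coloring: color 1: [5, 6]; color 2: [0, 4, 9].

χ(G) = 2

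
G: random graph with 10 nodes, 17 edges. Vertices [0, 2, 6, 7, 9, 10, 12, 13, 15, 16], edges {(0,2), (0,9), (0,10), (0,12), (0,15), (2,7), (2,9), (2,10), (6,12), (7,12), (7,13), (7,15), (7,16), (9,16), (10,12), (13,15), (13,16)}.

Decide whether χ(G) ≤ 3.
Yes, G is 3-colorable

A valid 3-coloring: color 1: [0, 6, 7]; color 2: [2, 12, 15, 16]; color 3: [9, 10, 13].
(χ(G) = 3 ≤ 3.)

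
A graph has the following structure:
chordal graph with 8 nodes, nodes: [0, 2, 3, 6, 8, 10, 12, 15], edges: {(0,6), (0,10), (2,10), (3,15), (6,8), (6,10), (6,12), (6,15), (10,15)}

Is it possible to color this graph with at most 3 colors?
Yes, G is 3-colorable

A valid 3-coloring: color 1: [2, 3, 6]; color 2: [8, 10, 12]; color 3: [0, 15].
(χ(G) = 3 ≤ 3.)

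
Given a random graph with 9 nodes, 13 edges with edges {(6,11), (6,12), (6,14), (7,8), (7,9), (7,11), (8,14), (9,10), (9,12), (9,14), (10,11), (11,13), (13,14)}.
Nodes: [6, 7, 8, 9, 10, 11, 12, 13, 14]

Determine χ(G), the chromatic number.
χ(G) = 3

Clique number ω(G) = 2 (lower bound: χ ≥ ω).
Odd cycle [9, 10, 11, 13, 14] needs 3 colors (χ ≥ 3).
The coloring below uses 3 colors, so χ(G) = 3.
A valid 3-coloring: color 1: [11, 12, 14]; color 2: [6, 8, 9, 13]; color 3: [7, 10].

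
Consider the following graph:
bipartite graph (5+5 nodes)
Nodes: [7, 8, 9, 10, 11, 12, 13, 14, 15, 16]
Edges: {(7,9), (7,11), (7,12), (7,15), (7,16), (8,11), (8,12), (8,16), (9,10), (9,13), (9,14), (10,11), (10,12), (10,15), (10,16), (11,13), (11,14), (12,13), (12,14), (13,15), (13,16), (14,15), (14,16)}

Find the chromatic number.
Clique number ω(G) = 2 (lower bound: χ ≥ ω).
The graph is bipartite (no odd cycle), so 2 colors suffice: χ(G) = 2.
A valid 2-coloring: color 1: [7, 8, 10, 13, 14]; color 2: [9, 11, 12, 15, 16].

χ(G) = 2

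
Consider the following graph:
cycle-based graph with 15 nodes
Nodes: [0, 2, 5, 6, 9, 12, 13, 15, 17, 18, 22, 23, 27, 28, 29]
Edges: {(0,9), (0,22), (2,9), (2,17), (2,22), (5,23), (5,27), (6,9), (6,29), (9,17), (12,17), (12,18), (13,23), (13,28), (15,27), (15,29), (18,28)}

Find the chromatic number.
χ(G) = 3

Clique number ω(G) = 3 (lower bound: χ ≥ ω).
The clique on [2, 9, 17] has size 3, forcing χ ≥ 3, and the coloring below uses 3 colors, so χ(G) = 3.
A valid 3-coloring: color 1: [9, 12, 22, 23, 27, 28, 29]; color 2: [0, 5, 6, 13, 15, 17, 18]; color 3: [2].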